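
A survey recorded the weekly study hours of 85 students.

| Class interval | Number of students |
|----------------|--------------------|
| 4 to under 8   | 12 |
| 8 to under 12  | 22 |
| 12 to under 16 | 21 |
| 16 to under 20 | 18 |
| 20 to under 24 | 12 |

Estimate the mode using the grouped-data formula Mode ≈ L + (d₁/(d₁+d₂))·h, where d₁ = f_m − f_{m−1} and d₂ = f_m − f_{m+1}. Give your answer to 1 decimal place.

11.6

Modal class: 8 to under 12 (highest frequency 22).
d₁ = 22 − 12 = 10, d₂ = 22 − 21 = 1
Mode ≈ 8 + (10/(10+1)) × 4 = 8 + 3.6364 = 11.6364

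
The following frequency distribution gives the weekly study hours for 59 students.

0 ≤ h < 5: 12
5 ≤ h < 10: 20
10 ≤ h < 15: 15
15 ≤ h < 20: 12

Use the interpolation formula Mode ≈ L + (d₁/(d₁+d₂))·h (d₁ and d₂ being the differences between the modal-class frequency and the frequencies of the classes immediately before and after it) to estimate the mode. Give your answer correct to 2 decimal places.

Modal class: 5 ≤ h < 10 (highest frequency 20).
d₁ = 20 − 12 = 8, d₂ = 20 − 15 = 5
Mode ≈ 5 + (8/(8+5)) × 5 = 5 + 3.0769 = 8.0769

8.08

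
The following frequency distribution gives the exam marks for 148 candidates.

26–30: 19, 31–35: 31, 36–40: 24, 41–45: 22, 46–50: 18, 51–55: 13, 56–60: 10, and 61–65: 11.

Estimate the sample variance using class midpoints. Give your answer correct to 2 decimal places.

Midpoints: 28, 33, 38, 43, 48, 53, 58, 63
n = 148, Σfm = 6239, mean = 42.1554
Σfm² = 279277
Σf(m − x̄)² = Σfm² − (Σfm)²/n = 279277 − 6239²/148 = 16269.4257
Sample variance = 16269.4257 / 147 = 110.6764

110.68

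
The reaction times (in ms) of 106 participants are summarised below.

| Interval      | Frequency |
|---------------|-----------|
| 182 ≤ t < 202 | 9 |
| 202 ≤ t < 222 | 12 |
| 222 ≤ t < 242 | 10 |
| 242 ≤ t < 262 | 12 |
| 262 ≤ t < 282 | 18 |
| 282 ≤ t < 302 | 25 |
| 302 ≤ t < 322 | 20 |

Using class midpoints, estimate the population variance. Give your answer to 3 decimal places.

Midpoints: 192, 212, 232, 252, 272, 292, 312
n = 106, Σfm = 28052, mean = 264.6415
Σfm² = 7581584
Σf(m − x̄)² = Σfm² − (Σfm)²/n = 7581584 − 28052²/106 = 157860.3774
Population variance = 157860.3774 / 106 = 1489.2488

1489.249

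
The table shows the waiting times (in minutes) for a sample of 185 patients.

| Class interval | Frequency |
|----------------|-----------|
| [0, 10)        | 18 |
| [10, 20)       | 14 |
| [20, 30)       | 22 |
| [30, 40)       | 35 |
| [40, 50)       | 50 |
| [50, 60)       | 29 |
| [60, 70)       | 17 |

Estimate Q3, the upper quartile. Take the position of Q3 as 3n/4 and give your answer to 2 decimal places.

49.95

Cumulative frequencies: 18, 32, 54, 89, 139, 168, 185
n = 185; position = 3n/4 = 138.75.
This falls in the class [40, 50): L = 40, F = 89, f = 50, h = 10.
Upper quartile ≈ 40 + ((138.75 − 89) / 50) × 10 = 49.9500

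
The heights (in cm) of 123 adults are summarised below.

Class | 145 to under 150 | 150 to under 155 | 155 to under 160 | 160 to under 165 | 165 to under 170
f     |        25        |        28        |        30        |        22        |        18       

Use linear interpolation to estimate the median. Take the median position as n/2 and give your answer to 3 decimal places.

156.417

Cumulative frequencies: 25, 53, 83, 105, 123
n = 123; position = n/2 = 61.5.
This falls in the class 155 to under 160: L = 155, F = 53, f = 30, h = 5.
Median ≈ 155 + ((61.5 − 53) / 30) × 5 = 156.4167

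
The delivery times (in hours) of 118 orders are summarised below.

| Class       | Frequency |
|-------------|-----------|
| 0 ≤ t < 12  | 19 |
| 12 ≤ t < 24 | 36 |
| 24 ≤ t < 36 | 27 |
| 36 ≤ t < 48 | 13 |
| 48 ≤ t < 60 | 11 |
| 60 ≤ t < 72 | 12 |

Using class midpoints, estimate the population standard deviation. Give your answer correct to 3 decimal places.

Midpoints: 6, 18, 30, 42, 54, 66
n = 118, Σfm = 3504, mean = 29.6949
Σfm² = 143928
Σf(m − x̄)² = Σfm² − (Σfm)²/n = 143928 − 3504²/118 = 39877.0169
Population variance = 39877.0169 / 118 = 337.9408
Standard deviation = √337.9408 = 18.3832

18.383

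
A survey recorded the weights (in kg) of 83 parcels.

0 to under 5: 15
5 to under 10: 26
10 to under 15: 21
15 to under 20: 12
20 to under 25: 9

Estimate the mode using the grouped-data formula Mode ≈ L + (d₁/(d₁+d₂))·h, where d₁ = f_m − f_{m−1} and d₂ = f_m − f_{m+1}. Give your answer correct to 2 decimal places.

Modal class: 5 to under 10 (highest frequency 26).
d₁ = 26 − 15 = 11, d₂ = 26 − 21 = 5
Mode ≈ 5 + (11/(11+5)) × 5 = 5 + 3.4375 = 8.4375

8.44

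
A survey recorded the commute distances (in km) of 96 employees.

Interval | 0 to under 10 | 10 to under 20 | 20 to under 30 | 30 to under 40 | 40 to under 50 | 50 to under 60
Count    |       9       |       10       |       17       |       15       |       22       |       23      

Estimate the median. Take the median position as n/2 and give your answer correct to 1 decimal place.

38.0

Cumulative frequencies: 9, 19, 36, 51, 73, 96
n = 96; position = n/2 = 48.
This falls in the class 30 to under 40: L = 30, F = 36, f = 15, h = 10.
Median ≈ 30 + ((48 − 36) / 15) × 10 = 38.0000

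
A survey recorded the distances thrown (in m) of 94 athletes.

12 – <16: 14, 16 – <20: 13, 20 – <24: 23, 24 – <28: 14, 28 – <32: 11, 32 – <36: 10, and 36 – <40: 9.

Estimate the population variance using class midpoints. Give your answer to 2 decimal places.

Midpoints: 14, 18, 22, 26, 30, 34, 38
n = 94, Σfm = 2312, mean = 24.5957
Σfm² = 62008
Σf(m − x̄)² = Σfm² − (Σfm)²/n = 62008 − 2312²/94 = 5142.6383
Population variance = 5142.6383 / 94 = 54.7089

54.71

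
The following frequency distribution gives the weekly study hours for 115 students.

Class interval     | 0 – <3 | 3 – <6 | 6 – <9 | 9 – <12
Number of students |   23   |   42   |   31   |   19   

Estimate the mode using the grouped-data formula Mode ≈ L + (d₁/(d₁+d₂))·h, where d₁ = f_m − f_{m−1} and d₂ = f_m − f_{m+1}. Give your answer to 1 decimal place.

Modal class: 3 – <6 (highest frequency 42).
d₁ = 42 − 23 = 19, d₂ = 42 − 31 = 11
Mode ≈ 3 + (19/(19+11)) × 3 = 3 + 1.9000 = 4.9000

4.9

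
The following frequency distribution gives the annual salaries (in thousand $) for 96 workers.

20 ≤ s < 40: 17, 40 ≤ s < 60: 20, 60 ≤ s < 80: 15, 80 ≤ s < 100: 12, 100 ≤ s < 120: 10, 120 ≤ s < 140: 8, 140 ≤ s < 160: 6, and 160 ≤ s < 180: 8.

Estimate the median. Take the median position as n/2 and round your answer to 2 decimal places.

74.67

Cumulative frequencies: 17, 37, 52, 64, 74, 82, 88, 96
n = 96; position = n/2 = 48.
This falls in the class 60 ≤ s < 80: L = 60, F = 37, f = 15, h = 20.
Median ≈ 60 + ((48 − 37) / 15) × 20 = 74.6667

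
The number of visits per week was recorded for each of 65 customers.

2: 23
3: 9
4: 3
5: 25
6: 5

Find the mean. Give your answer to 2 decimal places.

3.69

Values: 2, 3, 4, 5, 6
Σfx = 23×2 + 9×3 + 3×4 + 25×5 + 5×6 = 240
n = Σf = 65
Mean = 240 / 65 = 3.6923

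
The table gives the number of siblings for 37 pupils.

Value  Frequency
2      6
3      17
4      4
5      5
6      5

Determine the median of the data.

Cumulative frequencies: 6, 23, 27, 32, 37
n = 37, so the median is the value in position (n+1)/2 = 19.
Position 19 falls at value 3.

3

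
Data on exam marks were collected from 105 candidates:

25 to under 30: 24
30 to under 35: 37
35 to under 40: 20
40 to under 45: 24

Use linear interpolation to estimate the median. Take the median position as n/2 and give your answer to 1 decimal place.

33.9

Cumulative frequencies: 24, 61, 81, 105
n = 105; position = n/2 = 52.5.
This falls in the class 30 to under 35: L = 30, F = 24, f = 37, h = 5.
Median ≈ 30 + ((52.5 − 24) / 37) × 5 = 33.8514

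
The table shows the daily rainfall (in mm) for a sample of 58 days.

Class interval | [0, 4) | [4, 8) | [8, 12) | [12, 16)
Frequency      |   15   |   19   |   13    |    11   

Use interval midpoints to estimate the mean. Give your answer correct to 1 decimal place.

7.4

Midpoints: 2, 6, 10, 14
Σfm = 15×2 + 19×6 + 13×10 + 11×14 = 428
n = Σf = 58
Mean = 428 / 58 = 7.3793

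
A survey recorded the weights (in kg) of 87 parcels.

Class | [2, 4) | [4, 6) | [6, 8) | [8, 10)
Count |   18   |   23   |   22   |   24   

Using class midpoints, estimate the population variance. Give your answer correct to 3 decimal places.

Midpoints: 3, 5, 7, 9
n = 87, Σfm = 539, mean = 6.1954
Σfm² = 3759
Σf(m − x̄)² = Σfm² − (Σfm)²/n = 3759 − 539²/87 = 419.6782
Population variance = 419.6782 / 87 = 4.8239

4.824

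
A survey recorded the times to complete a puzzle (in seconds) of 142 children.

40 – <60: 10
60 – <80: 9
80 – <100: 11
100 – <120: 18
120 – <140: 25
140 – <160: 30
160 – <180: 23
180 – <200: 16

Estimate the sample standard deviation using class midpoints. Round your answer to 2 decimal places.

Midpoints: 50, 70, 90, 110, 130, 150, 170, 190
n = 142, Σfm = 18800, mean = 132.3944
Σfm² = 2715800
Σf(m − x̄)² = Σfm² − (Σfm)²/n = 2715800 − 18800²/142 = 226785.9155
Sample variance = 226785.9155 / 141 = 1608.4107
Standard deviation = √1608.4107 = 40.1050

40.10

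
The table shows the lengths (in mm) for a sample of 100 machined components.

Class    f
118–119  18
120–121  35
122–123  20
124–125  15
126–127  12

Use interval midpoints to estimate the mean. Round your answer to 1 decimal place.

Midpoints: 118.5, 120.5, 122.5, 124.5, 126.5
Σfm = 18×118.5 + 35×120.5 + 20×122.5 + 15×124.5 + 12×126.5 = 12186
n = Σf = 100
Mean = 12186 / 100 = 121.8600

121.9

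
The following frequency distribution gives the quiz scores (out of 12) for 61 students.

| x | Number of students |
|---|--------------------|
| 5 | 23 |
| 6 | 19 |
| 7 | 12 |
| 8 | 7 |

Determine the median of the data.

6

Cumulative frequencies: 23, 42, 54, 61
n = 61, so the median is the value in position (n+1)/2 = 31.
Position 31 falls at value 6.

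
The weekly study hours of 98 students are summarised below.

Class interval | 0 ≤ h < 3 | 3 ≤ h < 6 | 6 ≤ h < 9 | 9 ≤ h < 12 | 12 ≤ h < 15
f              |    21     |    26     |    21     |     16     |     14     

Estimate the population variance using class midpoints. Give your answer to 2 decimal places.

16.17

Midpoints: 1.5, 4.5, 7.5, 10.5, 13.5
n = 98, Σfm = 663, mean = 6.7653
Σfm² = 6070.5
Σf(m − x̄)² = Σfm² − (Σfm)²/n = 6070.5 − 663²/98 = 1585.1020
Population variance = 1585.1020 / 98 = 16.1745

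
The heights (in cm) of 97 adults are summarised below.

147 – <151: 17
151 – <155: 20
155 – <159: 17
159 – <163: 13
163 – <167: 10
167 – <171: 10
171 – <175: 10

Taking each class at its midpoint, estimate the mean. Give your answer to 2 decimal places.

Midpoints: 149, 153, 157, 161, 165, 169, 173
Σfm = 17×149 + 20×153 + 17×157 + 13×161 + 10×165 + 10×169 + 10×173 = 15425
n = Σf = 97
Mean = 15425 / 97 = 159.0206

159.02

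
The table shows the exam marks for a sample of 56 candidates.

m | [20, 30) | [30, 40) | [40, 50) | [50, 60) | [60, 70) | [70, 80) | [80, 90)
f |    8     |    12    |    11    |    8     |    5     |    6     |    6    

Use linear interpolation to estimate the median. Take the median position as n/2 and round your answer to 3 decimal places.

Cumulative frequencies: 8, 20, 31, 39, 44, 50, 56
n = 56; position = n/2 = 28.
This falls in the class [40, 50): L = 40, F = 20, f = 11, h = 10.
Median ≈ 40 + ((28 − 20) / 11) × 10 = 47.2727

47.273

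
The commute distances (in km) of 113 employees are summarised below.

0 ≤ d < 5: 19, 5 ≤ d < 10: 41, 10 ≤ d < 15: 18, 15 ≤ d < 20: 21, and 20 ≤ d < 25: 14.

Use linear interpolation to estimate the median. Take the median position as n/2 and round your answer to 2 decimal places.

9.57

Cumulative frequencies: 19, 60, 78, 99, 113
n = 113; position = n/2 = 56.5.
This falls in the class 5 ≤ d < 10: L = 5, F = 19, f = 41, h = 5.
Median ≈ 5 + ((56.5 − 19) / 41) × 5 = 9.5732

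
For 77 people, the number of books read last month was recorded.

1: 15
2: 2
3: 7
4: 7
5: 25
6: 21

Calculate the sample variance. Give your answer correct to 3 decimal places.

Values: 1, 2, 3, 4, 5, 6
n = 77, Σfx = 319, mean = 4.1429
Σfx² = 1579
Σf(x − x̄)² = Σfx² − (Σfx)²/n = 1579 − 319²/77 = 257.4286
Sample variance = 257.4286 / 76 = 3.3872

3.387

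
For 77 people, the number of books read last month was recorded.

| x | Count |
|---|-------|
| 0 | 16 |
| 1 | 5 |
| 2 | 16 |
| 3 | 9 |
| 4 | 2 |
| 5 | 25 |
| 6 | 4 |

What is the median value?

Cumulative frequencies: 16, 21, 37, 46, 48, 73, 77
n = 77, so the median is the value in position (n+1)/2 = 39.
Position 39 falls at value 3.

3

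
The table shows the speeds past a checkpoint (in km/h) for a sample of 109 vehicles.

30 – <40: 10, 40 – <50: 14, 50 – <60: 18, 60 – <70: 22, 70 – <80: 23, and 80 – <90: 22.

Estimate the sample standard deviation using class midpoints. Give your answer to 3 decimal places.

Midpoints: 35, 45, 55, 65, 75, 85
n = 109, Σfm = 6995, mean = 64.1743
Σfm² = 476325
Σf(m − x̄)² = Σfm² − (Σfm)²/n = 476325 − 6995²/109 = 27425.6881
Sample variance = 27425.6881 / 108 = 253.9416
Standard deviation = √253.9416 = 15.9355

15.936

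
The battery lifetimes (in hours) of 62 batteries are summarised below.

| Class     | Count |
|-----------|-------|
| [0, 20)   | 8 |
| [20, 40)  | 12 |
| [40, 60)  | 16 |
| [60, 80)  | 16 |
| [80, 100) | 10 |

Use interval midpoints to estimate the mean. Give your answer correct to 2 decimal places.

52.58

Midpoints: 10, 30, 50, 70, 90
Σfm = 8×10 + 12×30 + 16×50 + 16×70 + 10×90 = 3260
n = Σf = 62
Mean = 3260 / 62 = 52.5806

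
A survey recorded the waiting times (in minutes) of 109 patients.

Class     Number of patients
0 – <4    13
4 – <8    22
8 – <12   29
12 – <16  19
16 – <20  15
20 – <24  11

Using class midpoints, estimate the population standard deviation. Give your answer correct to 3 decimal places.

Midpoints: 2, 6, 10, 14, 18, 22
n = 109, Σfm = 1226, mean = 11.2477
Σfm² = 17652
Σf(m − x̄)² = Σfm² − (Σfm)²/n = 17652 − 1226²/109 = 3862.3119
Population variance = 3862.3119 / 109 = 35.4341
Standard deviation = √35.4341 = 5.9527

5.953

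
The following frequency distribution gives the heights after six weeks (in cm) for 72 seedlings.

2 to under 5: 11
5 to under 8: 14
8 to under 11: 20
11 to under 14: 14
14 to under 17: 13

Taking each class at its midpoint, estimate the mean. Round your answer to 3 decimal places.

Midpoints: 3.5, 6.5, 9.5, 12.5, 15.5
Σfm = 11×3.5 + 14×6.5 + 20×9.5 + 14×12.5 + 13×15.5 = 696
n = Σf = 72
Mean = 696 / 72 = 9.6667

9.667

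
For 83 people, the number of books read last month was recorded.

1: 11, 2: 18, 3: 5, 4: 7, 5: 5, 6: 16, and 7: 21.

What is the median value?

5

Cumulative frequencies: 11, 29, 34, 41, 46, 62, 83
n = 83, so the median is the value in position (n+1)/2 = 42.
Position 42 falls at value 5.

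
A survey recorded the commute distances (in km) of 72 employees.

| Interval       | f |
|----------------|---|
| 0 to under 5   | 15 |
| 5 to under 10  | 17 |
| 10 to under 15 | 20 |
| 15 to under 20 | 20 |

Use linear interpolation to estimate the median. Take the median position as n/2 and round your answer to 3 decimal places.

Cumulative frequencies: 15, 32, 52, 72
n = 72; position = n/2 = 36.
This falls in the class 10 to under 15: L = 10, F = 32, f = 20, h = 5.
Median ≈ 10 + ((36 − 32) / 20) × 5 = 11.0000

11.000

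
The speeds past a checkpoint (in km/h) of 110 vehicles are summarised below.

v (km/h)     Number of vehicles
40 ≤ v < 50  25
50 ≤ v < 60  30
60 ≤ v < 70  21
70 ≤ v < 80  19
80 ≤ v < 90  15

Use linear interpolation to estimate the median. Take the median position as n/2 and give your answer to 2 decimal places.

60.00

Cumulative frequencies: 25, 55, 76, 95, 110
n = 110; position = n/2 = 55.
This falls in the class 50 ≤ v < 60: L = 50, F = 25, f = 30, h = 10.
Median ≈ 50 + ((55 − 25) / 30) × 10 = 60.0000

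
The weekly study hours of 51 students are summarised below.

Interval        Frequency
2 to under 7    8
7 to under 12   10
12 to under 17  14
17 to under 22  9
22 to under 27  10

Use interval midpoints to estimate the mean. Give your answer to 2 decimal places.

Midpoints: 4.5, 9.5, 14.5, 19.5, 24.5
Σfm = 8×4.5 + 10×9.5 + 14×14.5 + 9×19.5 + 10×24.5 = 754.5
n = Σf = 51
Mean = 754.5 / 51 = 14.7941

14.79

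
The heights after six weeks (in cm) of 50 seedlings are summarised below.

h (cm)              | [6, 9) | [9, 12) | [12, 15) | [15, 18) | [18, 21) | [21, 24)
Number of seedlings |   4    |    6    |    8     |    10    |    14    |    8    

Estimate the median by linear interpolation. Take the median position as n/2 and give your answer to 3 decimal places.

Cumulative frequencies: 4, 10, 18, 28, 42, 50
n = 50; position = n/2 = 25.
This falls in the class [15, 18): L = 15, F = 18, f = 10, h = 3.
Median ≈ 15 + ((25 − 18) / 10) × 3 = 17.1000

17.100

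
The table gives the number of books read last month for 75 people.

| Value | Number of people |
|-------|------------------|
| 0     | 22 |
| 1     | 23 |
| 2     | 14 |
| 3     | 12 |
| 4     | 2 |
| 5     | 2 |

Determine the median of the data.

Cumulative frequencies: 22, 45, 59, 71, 73, 75
n = 75, so the median is the value in position (n+1)/2 = 38.
Position 38 falls at value 1.

1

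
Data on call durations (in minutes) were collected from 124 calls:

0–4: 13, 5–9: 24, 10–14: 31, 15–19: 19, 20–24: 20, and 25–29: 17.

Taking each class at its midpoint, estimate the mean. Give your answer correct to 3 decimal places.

14.419

Midpoints: 2, 7, 12, 17, 22, 27
Σfm = 13×2 + 24×7 + 31×12 + 19×17 + 20×22 + 17×27 = 1788
n = Σf = 124
Mean = 1788 / 124 = 14.4194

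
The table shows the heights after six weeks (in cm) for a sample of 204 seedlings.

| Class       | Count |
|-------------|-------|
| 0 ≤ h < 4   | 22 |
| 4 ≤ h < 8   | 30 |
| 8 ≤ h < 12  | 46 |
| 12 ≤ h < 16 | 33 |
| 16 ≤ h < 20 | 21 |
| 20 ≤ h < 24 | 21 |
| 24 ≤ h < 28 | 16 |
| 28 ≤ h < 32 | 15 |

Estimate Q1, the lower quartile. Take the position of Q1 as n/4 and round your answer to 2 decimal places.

Cumulative frequencies: 22, 52, 98, 131, 152, 173, 189, 204
n = 204; position = n/4 = 51.
This falls in the class 4 ≤ h < 8: L = 4, F = 22, f = 30, h = 4.
Lower quartile ≈ 4 + ((51 − 22) / 30) × 4 = 7.8667

7.87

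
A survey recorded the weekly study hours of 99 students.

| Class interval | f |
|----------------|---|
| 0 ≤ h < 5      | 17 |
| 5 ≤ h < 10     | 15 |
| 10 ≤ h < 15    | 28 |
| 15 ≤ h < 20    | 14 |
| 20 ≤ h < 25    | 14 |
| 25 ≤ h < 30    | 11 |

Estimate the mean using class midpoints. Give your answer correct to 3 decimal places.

13.813

Midpoints: 2.5, 7.5, 12.5, 17.5, 22.5, 27.5
Σfm = 17×2.5 + 15×7.5 + 28×12.5 + 14×17.5 + 14×22.5 + 11×27.5 = 1367.5
n = Σf = 99
Mean = 1367.5 / 99 = 13.8131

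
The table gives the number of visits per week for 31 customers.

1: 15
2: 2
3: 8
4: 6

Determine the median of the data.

Cumulative frequencies: 15, 17, 25, 31
n = 31, so the median is the value in position (n+1)/2 = 16.
Position 16 falls at value 2.

2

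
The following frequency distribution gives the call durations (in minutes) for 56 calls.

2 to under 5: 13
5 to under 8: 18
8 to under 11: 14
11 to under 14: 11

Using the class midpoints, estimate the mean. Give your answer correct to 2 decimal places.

Midpoints: 3.5, 6.5, 9.5, 12.5
Σfm = 13×3.5 + 18×6.5 + 14×9.5 + 11×12.5 = 433
n = Σf = 56
Mean = 433 / 56 = 7.7321

7.73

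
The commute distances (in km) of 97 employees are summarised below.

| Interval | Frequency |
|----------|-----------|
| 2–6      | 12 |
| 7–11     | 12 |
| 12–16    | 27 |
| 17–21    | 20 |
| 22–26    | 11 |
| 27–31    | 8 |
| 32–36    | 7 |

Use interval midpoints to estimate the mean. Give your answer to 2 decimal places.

Midpoints: 4, 9, 14, 19, 24, 29, 34
Σfm = 12×4 + 12×9 + 27×14 + 20×19 + 11×24 + 8×29 + 7×34 = 1648
n = Σf = 97
Mean = 1648 / 97 = 16.9897

16.99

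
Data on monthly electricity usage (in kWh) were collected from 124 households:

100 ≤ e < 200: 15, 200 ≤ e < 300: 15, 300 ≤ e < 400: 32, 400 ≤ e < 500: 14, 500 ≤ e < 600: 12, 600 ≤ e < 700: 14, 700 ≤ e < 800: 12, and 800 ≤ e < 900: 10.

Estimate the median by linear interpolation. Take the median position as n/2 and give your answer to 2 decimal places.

Cumulative frequencies: 15, 30, 62, 76, 88, 102, 114, 124
n = 124; position = n/2 = 62.
This falls in the class 300 ≤ e < 400: L = 300, F = 30, f = 32, h = 100.
Median ≈ 300 + ((62 − 30) / 32) × 100 = 400.0000

400.00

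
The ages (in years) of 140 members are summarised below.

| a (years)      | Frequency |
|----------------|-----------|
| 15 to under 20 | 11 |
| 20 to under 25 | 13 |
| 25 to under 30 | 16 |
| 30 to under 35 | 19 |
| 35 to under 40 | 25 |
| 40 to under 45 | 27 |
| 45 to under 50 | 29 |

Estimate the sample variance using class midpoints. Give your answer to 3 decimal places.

90.261

Midpoints: 17.5, 22.5, 27.5, 32.5, 37.5, 42.5, 47.5
n = 140, Σfm = 5005, mean = 35.7500
Σfm² = 191475
Σf(m − x̄)² = Σfm² − (Σfm)²/n = 191475 − 5005²/140 = 12546.2500
Sample variance = 12546.2500 / 139 = 90.2608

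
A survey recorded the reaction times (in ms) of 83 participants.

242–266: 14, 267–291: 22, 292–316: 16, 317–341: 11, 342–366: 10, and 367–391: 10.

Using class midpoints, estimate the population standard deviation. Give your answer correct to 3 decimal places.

Midpoints: 254, 279, 304, 329, 354, 379
n = 83, Σfm = 25507, mean = 307.3133
Σfm² = 7974603
Σf(m − x̄)² = Σfm² − (Σfm)²/n = 7974603 − 25507²/83 = 135963.8554
Population variance = 135963.8554 / 83 = 1638.1187
Standard deviation = √1638.1187 = 40.4737

40.474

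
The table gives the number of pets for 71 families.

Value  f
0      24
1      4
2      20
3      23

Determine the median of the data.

2

Cumulative frequencies: 24, 28, 48, 71
n = 71, so the median is the value in position (n+1)/2 = 36.
Position 36 falls at value 2.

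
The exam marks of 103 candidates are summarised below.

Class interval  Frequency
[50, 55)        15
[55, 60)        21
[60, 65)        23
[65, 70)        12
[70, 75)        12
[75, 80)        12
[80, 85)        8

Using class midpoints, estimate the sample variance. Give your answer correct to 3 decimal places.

85.718

Midpoints: 52.5, 57.5, 62.5, 67.5, 72.5, 77.5, 82.5
n = 103, Σfm = 6702.5, mean = 65.0728
Σfm² = 444893.75
Σf(m − x̄)² = Σfm² − (Σfm)²/n = 444893.75 − 6702.5²/103 = 8743.2039
Sample variance = 8743.2039 / 102 = 85.7177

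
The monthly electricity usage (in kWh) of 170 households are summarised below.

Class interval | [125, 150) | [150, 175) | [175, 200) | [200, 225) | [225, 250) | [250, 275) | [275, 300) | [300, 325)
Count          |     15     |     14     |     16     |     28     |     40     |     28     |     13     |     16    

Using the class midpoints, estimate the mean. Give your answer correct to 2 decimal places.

Midpoints: 137.5, 162.5, 187.5, 212.5, 237.5, 262.5, 287.5, 312.5
Σfm = 15×137.5 + 14×162.5 + 16×187.5 + 28×212.5 + 40×237.5 + 28×262.5 + 13×287.5 + 16×312.5 = 38875
n = Σf = 170
Mean = 38875 / 170 = 228.6765

228.68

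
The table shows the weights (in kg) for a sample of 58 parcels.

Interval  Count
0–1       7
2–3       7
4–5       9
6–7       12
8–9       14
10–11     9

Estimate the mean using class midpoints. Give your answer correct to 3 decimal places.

Midpoints: 0.5, 2.5, 4.5, 6.5, 8.5, 10.5
Σfm = 7×0.5 + 7×2.5 + 9×4.5 + 12×6.5 + 14×8.5 + 9×10.5 = 353
n = Σf = 58
Mean = 353 / 58 = 6.0862

6.086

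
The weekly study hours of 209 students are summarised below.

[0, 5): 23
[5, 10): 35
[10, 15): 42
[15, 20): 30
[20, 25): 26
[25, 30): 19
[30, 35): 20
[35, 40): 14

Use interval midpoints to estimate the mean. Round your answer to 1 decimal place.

17.5

Midpoints: 2.5, 7.5, 12.5, 17.5, 22.5, 27.5, 32.5, 37.5
Σfm = 23×2.5 + 35×7.5 + 42×12.5 + 30×17.5 + 26×22.5 + 19×27.5 + 20×32.5 + 14×37.5 = 3652.5
n = Σf = 209
Mean = 3652.5 / 209 = 17.4761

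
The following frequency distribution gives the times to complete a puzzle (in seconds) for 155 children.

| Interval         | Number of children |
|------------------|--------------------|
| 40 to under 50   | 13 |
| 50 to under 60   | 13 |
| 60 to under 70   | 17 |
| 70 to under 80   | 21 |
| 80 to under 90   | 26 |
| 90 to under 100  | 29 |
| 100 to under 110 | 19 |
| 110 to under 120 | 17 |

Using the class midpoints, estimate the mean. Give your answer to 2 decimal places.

83.19

Midpoints: 45, 55, 65, 75, 85, 95, 105, 115
Σfm = 13×45 + 13×55 + 17×65 + 21×75 + 26×85 + 29×95 + 19×105 + 17×115 = 12895
n = Σf = 155
Mean = 12895 / 155 = 83.1935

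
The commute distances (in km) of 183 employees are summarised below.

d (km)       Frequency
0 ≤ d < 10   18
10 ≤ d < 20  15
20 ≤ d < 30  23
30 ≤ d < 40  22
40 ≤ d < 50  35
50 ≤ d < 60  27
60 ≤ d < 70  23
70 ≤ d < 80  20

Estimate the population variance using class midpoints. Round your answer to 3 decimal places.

Midpoints: 5, 15, 25, 35, 45, 55, 65, 75
n = 183, Σfm = 7715, mean = 42.1585
Σfm² = 407375
Σf(m − x̄)² = Σfm² − (Σfm)²/n = 407375 − 7715²/183 = 82122.4044
Population variance = 82122.4044 / 183 = 448.7563

448.756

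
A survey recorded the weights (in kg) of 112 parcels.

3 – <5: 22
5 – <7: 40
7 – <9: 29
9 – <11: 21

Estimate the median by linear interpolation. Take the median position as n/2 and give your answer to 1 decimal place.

Cumulative frequencies: 22, 62, 91, 112
n = 112; position = n/2 = 56.
This falls in the class 5 – <7: L = 5, F = 22, f = 40, h = 2.
Median ≈ 5 + ((56 − 22) / 40) × 2 = 6.7000

6.7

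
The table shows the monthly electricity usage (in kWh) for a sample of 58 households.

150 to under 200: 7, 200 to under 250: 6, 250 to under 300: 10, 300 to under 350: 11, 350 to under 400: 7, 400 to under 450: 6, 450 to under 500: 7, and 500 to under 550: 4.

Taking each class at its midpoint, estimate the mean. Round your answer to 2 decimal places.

336.21

Midpoints: 175, 225, 275, 325, 375, 425, 475, 525
Σfm = 7×175 + 6×225 + 10×275 + 11×325 + 7×375 + 6×425 + 7×475 + 4×525 = 19500
n = Σf = 58
Mean = 19500 / 58 = 336.2069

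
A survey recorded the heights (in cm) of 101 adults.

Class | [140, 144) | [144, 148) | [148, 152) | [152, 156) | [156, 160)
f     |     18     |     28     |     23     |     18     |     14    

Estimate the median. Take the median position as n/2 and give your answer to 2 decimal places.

Cumulative frequencies: 18, 46, 69, 87, 101
n = 101; position = n/2 = 50.5.
This falls in the class [148, 152): L = 148, F = 46, f = 23, h = 4.
Median ≈ 148 + ((50.5 − 46) / 23) × 4 = 148.7826

148.78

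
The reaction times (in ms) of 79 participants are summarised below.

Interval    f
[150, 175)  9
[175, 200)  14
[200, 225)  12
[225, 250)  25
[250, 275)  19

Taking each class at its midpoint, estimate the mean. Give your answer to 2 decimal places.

222.31

Midpoints: 162.5, 187.5, 212.5, 237.5, 262.5
Σfm = 9×162.5 + 14×187.5 + 12×212.5 + 25×237.5 + 19×262.5 = 17562.5
n = Σf = 79
Mean = 17562.5 / 79 = 222.3101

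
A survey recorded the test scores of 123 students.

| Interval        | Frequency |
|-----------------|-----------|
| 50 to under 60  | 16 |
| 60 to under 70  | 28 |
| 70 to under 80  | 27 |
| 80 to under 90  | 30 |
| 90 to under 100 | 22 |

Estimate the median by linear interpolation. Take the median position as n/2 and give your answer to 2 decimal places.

76.48

Cumulative frequencies: 16, 44, 71, 101, 123
n = 123; position = n/2 = 61.5.
This falls in the class 70 to under 80: L = 70, F = 44, f = 27, h = 10.
Median ≈ 70 + ((61.5 − 44) / 27) × 10 = 76.4815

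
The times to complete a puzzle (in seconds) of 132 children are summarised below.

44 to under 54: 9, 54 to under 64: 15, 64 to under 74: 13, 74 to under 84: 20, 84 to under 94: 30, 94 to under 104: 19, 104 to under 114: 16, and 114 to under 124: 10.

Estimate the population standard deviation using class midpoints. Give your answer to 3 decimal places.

19.617

Midpoints: 49, 59, 69, 79, 89, 99, 109, 119
n = 132, Σfm = 11288, mean = 85.5152
Σfm² = 1016092
Σf(m − x̄)² = Σfm² − (Σfm)²/n = 1016092 − 11288²/132 = 50796.9697
Population variance = 50796.9697 / 132 = 384.8255
Standard deviation = √384.8255 = 19.6170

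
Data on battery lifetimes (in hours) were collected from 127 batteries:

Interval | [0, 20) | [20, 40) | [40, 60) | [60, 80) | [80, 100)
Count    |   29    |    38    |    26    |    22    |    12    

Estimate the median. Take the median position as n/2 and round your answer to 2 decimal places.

Cumulative frequencies: 29, 67, 93, 115, 127
n = 127; position = n/2 = 63.5.
This falls in the class [20, 40): L = 20, F = 29, f = 38, h = 20.
Median ≈ 20 + ((63.5 − 29) / 38) × 20 = 38.1579

38.16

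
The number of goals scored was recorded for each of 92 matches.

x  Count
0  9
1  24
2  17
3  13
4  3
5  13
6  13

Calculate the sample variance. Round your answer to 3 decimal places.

Values: 0, 1, 2, 3, 4, 5, 6
n = 92, Σfx = 252, mean = 2.7391
Σfx² = 1050
Σf(x − x̄)² = Σfx² − (Σfx)²/n = 1050 − 252²/92 = 359.7391
Sample variance = 359.7391 / 91 = 3.9532

3.953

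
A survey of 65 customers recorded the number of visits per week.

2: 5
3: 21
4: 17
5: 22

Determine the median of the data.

Cumulative frequencies: 5, 26, 43, 65
n = 65, so the median is the value in position (n+1)/2 = 33.
Position 33 falls at value 4.

4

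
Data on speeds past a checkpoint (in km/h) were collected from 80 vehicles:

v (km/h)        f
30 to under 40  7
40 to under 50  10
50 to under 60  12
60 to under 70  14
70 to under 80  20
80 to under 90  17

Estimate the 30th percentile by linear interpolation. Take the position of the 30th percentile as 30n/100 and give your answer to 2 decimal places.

55.83

Cumulative frequencies: 7, 17, 29, 43, 63, 80
n = 80; position = 30n/100 = 24.
This falls in the class 50 to under 60: L = 50, F = 17, f = 12, h = 10.
30th percentile ≈ 50 + ((24 − 17) / 12) × 10 = 55.8333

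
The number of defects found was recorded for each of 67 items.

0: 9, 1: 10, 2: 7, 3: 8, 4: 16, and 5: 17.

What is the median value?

3

Cumulative frequencies: 9, 19, 26, 34, 50, 67
n = 67, so the median is the value in position (n+1)/2 = 34.
Position 34 falls at value 3.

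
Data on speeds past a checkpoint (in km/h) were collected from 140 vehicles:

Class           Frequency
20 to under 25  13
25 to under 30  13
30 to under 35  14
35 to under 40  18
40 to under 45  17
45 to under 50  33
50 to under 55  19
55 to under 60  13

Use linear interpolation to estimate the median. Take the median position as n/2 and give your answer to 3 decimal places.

43.529

Cumulative frequencies: 13, 26, 40, 58, 75, 108, 127, 140
n = 140; position = n/2 = 70.
This falls in the class 40 to under 45: L = 40, F = 58, f = 17, h = 5.
Median ≈ 40 + ((70 − 58) / 17) × 5 = 43.5294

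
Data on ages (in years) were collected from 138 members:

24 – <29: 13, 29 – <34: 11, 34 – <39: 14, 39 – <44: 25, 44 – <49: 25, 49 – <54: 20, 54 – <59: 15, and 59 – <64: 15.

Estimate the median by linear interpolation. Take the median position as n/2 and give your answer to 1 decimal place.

Cumulative frequencies: 13, 24, 38, 63, 88, 108, 123, 138
n = 138; position = n/2 = 69.
This falls in the class 44 – <49: L = 44, F = 63, f = 25, h = 5.
Median ≈ 44 + ((69 − 63) / 25) × 5 = 45.2000

45.2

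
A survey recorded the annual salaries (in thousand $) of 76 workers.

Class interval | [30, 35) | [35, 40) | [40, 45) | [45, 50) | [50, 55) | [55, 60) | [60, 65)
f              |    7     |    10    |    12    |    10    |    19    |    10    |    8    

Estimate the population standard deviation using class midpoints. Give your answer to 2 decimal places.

8.97

Midpoints: 32.5, 37.5, 42.5, 47.5, 52.5, 57.5, 62.5
n = 76, Σfm = 3660, mean = 48.1579
Σfm² = 182375
Σf(m − x̄)² = Σfm² − (Σfm)²/n = 182375 − 3660²/76 = 6117.1053
Population variance = 6117.1053 / 76 = 80.4882
Standard deviation = √80.4882 = 8.9715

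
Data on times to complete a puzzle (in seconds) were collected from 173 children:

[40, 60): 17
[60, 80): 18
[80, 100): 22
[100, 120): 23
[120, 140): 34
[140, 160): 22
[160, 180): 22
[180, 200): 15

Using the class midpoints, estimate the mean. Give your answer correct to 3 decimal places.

120.983

Midpoints: 50, 70, 90, 110, 130, 150, 170, 190
Σfm = 17×50 + 18×70 + 22×90 + 23×110 + 34×130 + 22×150 + 22×170 + 15×190 = 20930
n = Σf = 173
Mean = 20930 / 173 = 120.9827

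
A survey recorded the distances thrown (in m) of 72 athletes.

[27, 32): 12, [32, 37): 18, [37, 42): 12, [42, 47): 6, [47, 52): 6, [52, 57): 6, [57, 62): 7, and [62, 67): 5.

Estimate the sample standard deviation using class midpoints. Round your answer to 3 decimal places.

11.201

Midpoints: 29.5, 34.5, 39.5, 44.5, 49.5, 54.5, 59.5, 64.5
n = 72, Σfm = 3079, mean = 42.7639
Σfm² = 140578
Σf(m − x̄)² = Σfm² − (Σfm)²/n = 140578 − 3079²/72 = 8907.9861
Sample variance = 8907.9861 / 71 = 125.4646
Standard deviation = √125.4646 = 11.2011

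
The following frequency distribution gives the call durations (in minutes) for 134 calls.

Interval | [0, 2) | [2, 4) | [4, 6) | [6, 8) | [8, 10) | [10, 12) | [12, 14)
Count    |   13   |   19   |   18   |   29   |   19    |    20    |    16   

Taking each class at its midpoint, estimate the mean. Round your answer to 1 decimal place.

7.2

Midpoints: 1, 3, 5, 7, 9, 11, 13
Σfm = 13×1 + 19×3 + 18×5 + 29×7 + 19×9 + 20×11 + 16×13 = 962
n = Σf = 134
Mean = 962 / 134 = 7.1791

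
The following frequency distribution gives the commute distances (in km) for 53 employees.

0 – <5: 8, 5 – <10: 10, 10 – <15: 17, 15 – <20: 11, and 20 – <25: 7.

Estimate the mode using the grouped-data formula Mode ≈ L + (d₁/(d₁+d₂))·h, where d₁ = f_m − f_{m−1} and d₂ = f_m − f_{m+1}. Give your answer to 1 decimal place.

Modal class: 10 – <15 (highest frequency 17).
d₁ = 17 − 10 = 7, d₂ = 17 − 11 = 6
Mode ≈ 10 + (7/(7+6)) × 5 = 10 + 2.6923 = 12.6923

12.7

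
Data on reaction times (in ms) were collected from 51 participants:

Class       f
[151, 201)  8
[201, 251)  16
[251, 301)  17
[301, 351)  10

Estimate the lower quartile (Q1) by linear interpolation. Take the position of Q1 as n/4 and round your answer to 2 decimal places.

Cumulative frequencies: 8, 24, 41, 51
n = 51; position = n/4 = 12.75.
This falls in the class [201, 251): L = 201, F = 8, f = 16, h = 50.
Lower quartile ≈ 201 + ((12.75 − 8) / 16) × 50 = 215.8438

215.84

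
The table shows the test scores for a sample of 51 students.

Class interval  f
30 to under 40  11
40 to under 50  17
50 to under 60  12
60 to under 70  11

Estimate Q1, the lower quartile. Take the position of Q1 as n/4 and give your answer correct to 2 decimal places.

41.03

Cumulative frequencies: 11, 28, 40, 51
n = 51; position = n/4 = 12.75.
This falls in the class 40 to under 50: L = 40, F = 11, f = 17, h = 10.
Lower quartile ≈ 40 + ((12.75 − 11) / 17) × 10 = 41.0294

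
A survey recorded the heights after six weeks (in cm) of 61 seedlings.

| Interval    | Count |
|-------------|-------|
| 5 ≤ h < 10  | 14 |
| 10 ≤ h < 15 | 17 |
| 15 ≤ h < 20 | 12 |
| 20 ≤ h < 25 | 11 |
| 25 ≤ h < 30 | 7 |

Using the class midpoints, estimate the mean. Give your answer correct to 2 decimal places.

Midpoints: 7.5, 12.5, 17.5, 22.5, 27.5
Σfm = 14×7.5 + 17×12.5 + 12×17.5 + 11×22.5 + 7×27.5 = 967.5
n = Σf = 61
Mean = 967.5 / 61 = 15.8607

15.86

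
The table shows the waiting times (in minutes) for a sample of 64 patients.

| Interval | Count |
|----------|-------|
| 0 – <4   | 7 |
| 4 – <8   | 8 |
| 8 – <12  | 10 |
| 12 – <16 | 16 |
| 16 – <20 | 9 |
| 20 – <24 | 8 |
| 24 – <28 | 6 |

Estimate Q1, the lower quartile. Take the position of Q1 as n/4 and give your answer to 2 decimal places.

8.40

Cumulative frequencies: 7, 15, 25, 41, 50, 58, 64
n = 64; position = n/4 = 16.
This falls in the class 8 – <12: L = 8, F = 15, f = 10, h = 4.
Lower quartile ≈ 8 + ((16 − 15) / 10) × 4 = 8.4000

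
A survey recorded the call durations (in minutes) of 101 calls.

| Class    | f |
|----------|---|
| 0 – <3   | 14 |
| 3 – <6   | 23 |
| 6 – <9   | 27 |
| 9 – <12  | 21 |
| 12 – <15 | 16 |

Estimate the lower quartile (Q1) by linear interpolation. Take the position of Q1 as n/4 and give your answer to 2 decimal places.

Cumulative frequencies: 14, 37, 64, 85, 101
n = 101; position = n/4 = 25.25.
This falls in the class 3 – <6: L = 3, F = 14, f = 23, h = 3.
Lower quartile ≈ 3 + ((25.25 − 14) / 23) × 3 = 4.4674

4.47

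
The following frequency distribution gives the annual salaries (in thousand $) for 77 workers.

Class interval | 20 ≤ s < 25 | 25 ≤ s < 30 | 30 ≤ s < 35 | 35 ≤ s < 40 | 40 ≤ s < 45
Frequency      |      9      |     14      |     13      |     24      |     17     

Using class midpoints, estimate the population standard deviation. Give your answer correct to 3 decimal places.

Midpoints: 22.5, 27.5, 32.5, 37.5, 42.5
n = 77, Σfm = 2632.5, mean = 34.1883
Σfm² = 93331.25
Σf(m − x̄)² = Σfm² − (Σfm)²/n = 93331.25 − 2632.5²/77 = 3330.5195
Population variance = 3330.5195 / 77 = 43.2535
Standard deviation = √43.2535 = 6.5767

6.577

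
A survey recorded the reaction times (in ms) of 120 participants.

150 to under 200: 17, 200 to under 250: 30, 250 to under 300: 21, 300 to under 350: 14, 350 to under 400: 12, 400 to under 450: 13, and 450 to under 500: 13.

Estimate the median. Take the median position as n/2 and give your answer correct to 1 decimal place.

281.0

Cumulative frequencies: 17, 47, 68, 82, 94, 107, 120
n = 120; position = n/2 = 60.
This falls in the class 250 to under 300: L = 250, F = 47, f = 21, h = 50.
Median ≈ 250 + ((60 − 47) / 21) × 50 = 280.9524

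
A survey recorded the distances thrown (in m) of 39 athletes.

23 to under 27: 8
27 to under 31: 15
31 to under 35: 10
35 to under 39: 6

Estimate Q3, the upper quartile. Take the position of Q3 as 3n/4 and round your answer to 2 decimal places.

33.50

Cumulative frequencies: 8, 23, 33, 39
n = 39; position = 3n/4 = 29.25.
This falls in the class 31 to under 35: L = 31, F = 23, f = 10, h = 4.
Upper quartile ≈ 31 + ((29.25 − 23) / 10) × 4 = 33.5000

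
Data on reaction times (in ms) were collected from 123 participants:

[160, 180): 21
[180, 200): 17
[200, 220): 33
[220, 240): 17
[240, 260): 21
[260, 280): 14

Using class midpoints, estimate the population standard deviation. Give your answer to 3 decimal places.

Midpoints: 170, 190, 210, 230, 250, 270
n = 123, Σfm = 26670, mean = 216.8293
Σfm² = 5908300
Σf(m − x̄)² = Σfm² − (Σfm)²/n = 5908300 − 26670²/123 = 125463.4146
Population variance = 125463.4146 / 123 = 1020.0278
Standard deviation = √1020.0278 = 31.9379

31.938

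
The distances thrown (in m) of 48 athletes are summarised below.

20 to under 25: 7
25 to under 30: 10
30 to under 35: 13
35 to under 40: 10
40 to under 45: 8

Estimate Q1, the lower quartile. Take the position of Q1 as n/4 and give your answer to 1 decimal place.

Cumulative frequencies: 7, 17, 30, 40, 48
n = 48; position = n/4 = 12.
This falls in the class 25 to under 30: L = 25, F = 7, f = 10, h = 5.
Lower quartile ≈ 25 + ((12 − 7) / 10) × 5 = 27.5000

27.5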